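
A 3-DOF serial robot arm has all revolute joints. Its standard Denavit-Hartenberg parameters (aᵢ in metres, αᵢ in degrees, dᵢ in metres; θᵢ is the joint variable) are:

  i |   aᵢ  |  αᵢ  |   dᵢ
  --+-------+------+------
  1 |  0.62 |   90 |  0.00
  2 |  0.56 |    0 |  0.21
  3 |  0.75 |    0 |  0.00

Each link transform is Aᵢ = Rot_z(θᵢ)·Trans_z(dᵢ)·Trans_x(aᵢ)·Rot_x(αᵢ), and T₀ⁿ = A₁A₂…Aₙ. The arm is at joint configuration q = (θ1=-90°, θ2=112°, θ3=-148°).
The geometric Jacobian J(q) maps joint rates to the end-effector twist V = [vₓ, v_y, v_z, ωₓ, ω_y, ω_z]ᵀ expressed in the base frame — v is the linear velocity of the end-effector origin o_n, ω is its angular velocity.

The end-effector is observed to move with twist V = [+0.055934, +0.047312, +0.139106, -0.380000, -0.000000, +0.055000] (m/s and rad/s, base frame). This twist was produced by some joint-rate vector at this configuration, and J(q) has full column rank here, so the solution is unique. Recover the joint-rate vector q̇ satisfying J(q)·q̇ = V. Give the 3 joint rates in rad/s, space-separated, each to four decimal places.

0.0550 0.4360 -0.0560

o_n = [-0.2100, -1.0170, 0.0784]
J₁: ẑ×o_n = [1.0170, -0.2100, 0.0000], ω = ẑ
J2: z=[-1.0000, -0.0000, 0.0000] o=[0.0000, -0.6200, 0.0000] → [0.0000, 0.0784, 0.3970, -1.0000, -0.0000, 0.0000]
J3: z=[-1.0000, -0.0000, 0.0000] o=[-0.2100, -0.4102, 0.5192] → [0.0000, -0.4408, 0.6068, -1.0000, -0.0000, 0.0000]
q̇ = J⁺·V = [0.0550, 0.4360, -0.0560]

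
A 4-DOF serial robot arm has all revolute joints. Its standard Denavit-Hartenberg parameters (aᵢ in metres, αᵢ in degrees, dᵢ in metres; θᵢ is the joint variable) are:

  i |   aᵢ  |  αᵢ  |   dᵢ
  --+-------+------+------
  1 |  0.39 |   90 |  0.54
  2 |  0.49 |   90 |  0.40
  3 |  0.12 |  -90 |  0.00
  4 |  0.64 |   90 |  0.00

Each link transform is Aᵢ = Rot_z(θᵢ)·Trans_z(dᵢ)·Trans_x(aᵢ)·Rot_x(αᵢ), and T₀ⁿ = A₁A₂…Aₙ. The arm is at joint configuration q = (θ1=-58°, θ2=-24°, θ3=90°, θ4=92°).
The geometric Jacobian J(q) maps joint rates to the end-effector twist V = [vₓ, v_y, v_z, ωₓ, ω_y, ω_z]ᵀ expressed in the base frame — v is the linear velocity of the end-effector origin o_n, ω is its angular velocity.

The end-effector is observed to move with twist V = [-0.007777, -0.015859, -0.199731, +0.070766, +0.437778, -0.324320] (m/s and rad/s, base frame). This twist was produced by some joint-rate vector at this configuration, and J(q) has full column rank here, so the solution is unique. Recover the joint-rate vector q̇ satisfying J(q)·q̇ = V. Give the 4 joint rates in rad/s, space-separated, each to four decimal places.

-0.1500 -0.2920 0.2950 0.2340

o_n = [0.1597, -1.1947, 0.9250]
J₁: ẑ×o_n = [1.1947, 0.1597, -0.0000], ω = ẑ
J2: z=[-0.8480, -0.5299, 0.0000] o=[0.2067, -0.3307, 0.5400] → [-0.2040, 0.3265, 0.7078, -0.8480, -0.5299, 0.0000]
J3: z=[-0.2155, 0.3449, -0.9135] o=[0.1047, -0.9223, 0.3407] → [-0.0473, 0.0757, 0.0397, -0.2155, 0.3449, -0.9135]
J4: z=[-0.4841, 0.7747, 0.4067] o=[0.0029, -0.9859, 0.3407] → [0.5376, 0.3466, -0.0204, -0.4841, 0.7747, 0.4067]
q̇ = J⁺·V = [-0.1500, -0.2920, 0.2950, 0.2340]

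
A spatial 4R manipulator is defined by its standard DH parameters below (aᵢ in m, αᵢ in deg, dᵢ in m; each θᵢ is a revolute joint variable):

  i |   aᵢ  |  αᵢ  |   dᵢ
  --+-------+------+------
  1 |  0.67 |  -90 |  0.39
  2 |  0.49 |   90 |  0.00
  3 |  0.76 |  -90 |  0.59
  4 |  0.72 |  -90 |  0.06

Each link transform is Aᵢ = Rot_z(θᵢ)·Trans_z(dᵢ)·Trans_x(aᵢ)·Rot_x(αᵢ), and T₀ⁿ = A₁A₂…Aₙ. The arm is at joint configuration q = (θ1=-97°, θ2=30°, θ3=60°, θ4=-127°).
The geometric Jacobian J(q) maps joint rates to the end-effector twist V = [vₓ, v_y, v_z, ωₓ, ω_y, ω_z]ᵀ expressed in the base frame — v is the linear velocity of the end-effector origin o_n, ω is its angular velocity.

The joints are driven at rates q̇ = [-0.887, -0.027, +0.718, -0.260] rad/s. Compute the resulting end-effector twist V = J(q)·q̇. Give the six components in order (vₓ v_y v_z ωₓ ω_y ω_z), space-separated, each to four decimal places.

-1.6034 0.2545 0.0819 -0.2233 -0.5307 -0.3778

o_n = [0.0945, -1.7982, 1.0982]
J₁: ẑ×o_n = [1.7982, 0.0945, -0.0000], ω = ẑ
J2: z=[0.9925, -0.1219, 0.0000] o=[-0.0817, -0.6650, 0.3900] → [-0.0863, -0.7030, -1.1033, 0.9925, -0.1219, 0.0000]
J3: z=[-0.0609, -0.4963, 0.8660] o=[-0.1334, -1.0862, 0.1450] → [0.1436, 0.2554, 0.1565, -0.0609, -0.4963, 0.8660]
J4: z=[0.5877, 0.6835, 0.4330] o=[0.4438, -1.7858, 0.4660] → [0.4375, -0.5229, 0.2315, 0.5877, 0.6835, 0.4330]
V = J·q̇ = [-1.6034, 0.2545, 0.0819, -0.2233, -0.5307, -0.3778]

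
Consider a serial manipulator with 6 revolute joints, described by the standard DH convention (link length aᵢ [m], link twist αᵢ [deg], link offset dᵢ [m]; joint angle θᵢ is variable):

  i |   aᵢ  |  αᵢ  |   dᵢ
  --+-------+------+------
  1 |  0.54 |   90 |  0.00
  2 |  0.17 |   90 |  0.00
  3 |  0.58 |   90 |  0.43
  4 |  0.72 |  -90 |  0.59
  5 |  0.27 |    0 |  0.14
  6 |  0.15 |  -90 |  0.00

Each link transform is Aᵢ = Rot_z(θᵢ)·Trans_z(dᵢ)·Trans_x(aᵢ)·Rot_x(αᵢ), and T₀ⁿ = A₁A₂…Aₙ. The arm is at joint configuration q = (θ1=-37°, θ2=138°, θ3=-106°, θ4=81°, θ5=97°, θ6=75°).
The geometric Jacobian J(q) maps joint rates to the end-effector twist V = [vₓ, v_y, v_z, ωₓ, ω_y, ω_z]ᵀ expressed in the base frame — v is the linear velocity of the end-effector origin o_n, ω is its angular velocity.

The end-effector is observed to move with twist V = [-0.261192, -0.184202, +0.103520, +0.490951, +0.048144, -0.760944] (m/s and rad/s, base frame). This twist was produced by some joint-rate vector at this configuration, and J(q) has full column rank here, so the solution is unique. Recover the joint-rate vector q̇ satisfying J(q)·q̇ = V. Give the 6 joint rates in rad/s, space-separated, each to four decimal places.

0.1370 0.0360 -0.3300 0.7350 -0.2570 -0.3460

o_n = [1.3683, -0.5019, 0.5542]
J₁: ẑ×o_n = [0.5019, 1.3683, -0.0000], ω = ẑ
J2: z=[-0.6018, -0.7986, 0.0000] o=[0.4313, -0.3250, 0.0000] → [-0.4426, 0.3335, 0.8548, -0.6018, -0.7986, 0.0000]
J3: z=[0.5344, -0.4027, 0.7431] o=[0.3304, -0.2490, 0.1138] → [0.0106, 0.5360, 0.2828, 0.5344, -0.4027, 0.7431]
J4: z=[0.4046, -0.6500, -0.6432] o=[0.9906, -0.0483, 0.3263] → [-0.4399, -0.3351, 0.0620, 0.4046, -0.6500, -0.6432]
J5: z=[-0.6494, -0.6995, 0.2984] o=[1.6929, -0.6457, 0.4545] → [-0.1126, -0.0322, -0.3204, -0.6494, -0.6995, 0.2984]
J6: z=[-0.6494, -0.6995, 0.2984] o=[1.4724, -0.5596, 0.6455] → [0.0467, -0.0904, -0.1103, -0.6494, -0.6995, 0.2984]
q̇ = J⁺·V = [0.1370, 0.0360, -0.3300, 0.7350, -0.2570, -0.3460]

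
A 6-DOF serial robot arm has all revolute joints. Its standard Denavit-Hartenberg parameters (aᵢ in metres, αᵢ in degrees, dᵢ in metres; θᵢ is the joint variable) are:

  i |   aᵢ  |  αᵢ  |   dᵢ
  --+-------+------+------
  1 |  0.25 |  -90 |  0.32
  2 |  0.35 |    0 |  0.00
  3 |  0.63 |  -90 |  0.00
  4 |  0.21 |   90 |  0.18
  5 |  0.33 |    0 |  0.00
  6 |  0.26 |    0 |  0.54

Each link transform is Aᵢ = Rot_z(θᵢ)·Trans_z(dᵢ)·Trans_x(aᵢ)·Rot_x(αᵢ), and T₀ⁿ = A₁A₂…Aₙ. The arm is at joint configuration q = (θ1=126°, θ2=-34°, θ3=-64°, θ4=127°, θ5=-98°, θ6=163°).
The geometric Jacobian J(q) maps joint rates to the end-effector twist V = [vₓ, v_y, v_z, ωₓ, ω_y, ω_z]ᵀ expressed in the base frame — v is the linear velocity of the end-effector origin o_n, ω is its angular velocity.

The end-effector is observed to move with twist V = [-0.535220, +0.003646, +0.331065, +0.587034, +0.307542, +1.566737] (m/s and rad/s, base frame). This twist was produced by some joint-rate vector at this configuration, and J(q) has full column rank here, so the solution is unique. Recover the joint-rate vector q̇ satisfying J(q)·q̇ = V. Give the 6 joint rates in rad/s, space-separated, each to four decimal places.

0.6520 -0.8580 0.8950 0.0320 0.4040 0.7470

o_n = [0.1440, 0.7269, 1.4158]
J₁: ẑ×o_n = [-0.7269, 0.1440, 0.0000], ω = ẑ
J2: z=[-0.8090, -0.5878, 0.0000] o=[-0.1469, 0.2023, 0.3200] → [-0.6441, 0.8865, -0.2534, -0.8090, -0.5878, 0.0000]
J3: z=[-0.8090, -0.5878, 0.0000] o=[-0.3175, 0.4370, 0.5157] → [-0.5290, 0.7281, 0.0368, -0.8090, -0.5878, 0.0000]
J4: z=[-0.5821, 0.8011, 0.1392] o=[-0.2660, 0.3661, 1.1396] → [0.1710, 0.2178, -0.5385, -0.5821, 0.8011, 0.1392]
J5: z=[0.5522, 0.2638, 0.7909] o=[-0.2454, 0.6231, 1.0395] → [0.0172, 0.1002, -0.0454, 0.5522, 0.2638, 0.7909]
J6: z=[0.5522, 0.2638, 0.7909] o=[-0.0826, 0.3366, 1.0214] → [-0.2046, -0.0386, 0.1557, 0.5522, 0.2638, 0.7909]
q̇ = J⁺·V = [0.6520, -0.8580, 0.8950, 0.0320, 0.4040, 0.7470]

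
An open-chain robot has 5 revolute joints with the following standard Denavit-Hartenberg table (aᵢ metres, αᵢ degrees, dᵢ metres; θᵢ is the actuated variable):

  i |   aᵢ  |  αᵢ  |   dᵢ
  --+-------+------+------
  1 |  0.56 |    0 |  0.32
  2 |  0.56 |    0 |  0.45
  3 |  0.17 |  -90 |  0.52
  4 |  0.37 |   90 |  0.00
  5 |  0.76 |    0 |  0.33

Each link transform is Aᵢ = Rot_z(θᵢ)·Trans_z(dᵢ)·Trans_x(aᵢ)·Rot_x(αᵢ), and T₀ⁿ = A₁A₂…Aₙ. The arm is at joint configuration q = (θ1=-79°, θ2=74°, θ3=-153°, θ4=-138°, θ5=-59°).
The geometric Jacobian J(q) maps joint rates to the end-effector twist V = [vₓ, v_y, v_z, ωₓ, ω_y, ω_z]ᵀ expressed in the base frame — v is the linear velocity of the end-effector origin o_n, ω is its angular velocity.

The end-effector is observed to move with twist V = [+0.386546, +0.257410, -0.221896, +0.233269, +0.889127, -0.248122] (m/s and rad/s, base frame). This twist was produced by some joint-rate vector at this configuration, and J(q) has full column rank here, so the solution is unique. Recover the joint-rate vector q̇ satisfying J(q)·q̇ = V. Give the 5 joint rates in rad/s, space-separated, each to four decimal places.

0.0010 0.3840 -0.0230 -0.7370 0.8210

o_n = [0.9924, 0.2365, 1.5543]
J₁: ẑ×o_n = [-0.2365, 0.9924, 0.0000], ω = ẑ
J2: z=[0.0000, 0.0000, 1.0000] o=[0.1069, -0.5497, 0.3200] → [-0.7862, 0.8856, 0.0000, 0.0000, 0.0000, 1.0000]
J3: z=[0.0000, 0.0000, 1.0000] o=[0.6647, -0.5985, 0.7700] → [-0.8350, 0.3277, 0.0000, 0.0000, 0.0000, 1.0000]
J4: z=[0.3746, -0.9272, 0.0000] o=[0.5071, -0.6622, 1.2900] → [-0.2450, -0.0990, 0.7867, 0.3746, -0.9272, 0.0000]
J5: z=[0.6204, 0.2507, -0.7431] o=[0.7620, -0.5592, 1.5376] → [0.5955, -0.1816, 0.4359, 0.6204, 0.2507, -0.7431]
q̇ = J⁺·V = [0.0010, 0.3840, -0.0230, -0.7370, 0.8210]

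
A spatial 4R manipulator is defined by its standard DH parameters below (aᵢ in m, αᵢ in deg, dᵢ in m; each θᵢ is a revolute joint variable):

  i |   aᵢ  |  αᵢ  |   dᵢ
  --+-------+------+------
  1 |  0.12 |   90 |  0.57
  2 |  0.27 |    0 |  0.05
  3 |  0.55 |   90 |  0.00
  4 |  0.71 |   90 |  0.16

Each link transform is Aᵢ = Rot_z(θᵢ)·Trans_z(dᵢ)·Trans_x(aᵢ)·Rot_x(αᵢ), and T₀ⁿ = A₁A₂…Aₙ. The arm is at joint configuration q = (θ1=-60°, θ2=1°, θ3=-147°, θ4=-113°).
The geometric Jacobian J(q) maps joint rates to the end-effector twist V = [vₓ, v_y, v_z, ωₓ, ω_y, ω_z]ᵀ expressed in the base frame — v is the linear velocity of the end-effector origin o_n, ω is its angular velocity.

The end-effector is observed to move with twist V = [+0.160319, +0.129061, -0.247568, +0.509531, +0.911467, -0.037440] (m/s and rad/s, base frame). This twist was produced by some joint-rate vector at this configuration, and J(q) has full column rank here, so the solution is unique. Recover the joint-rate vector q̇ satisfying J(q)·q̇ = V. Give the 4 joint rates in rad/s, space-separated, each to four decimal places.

-0.8300 -0.6710 -0.2260 0.9560

o_n = [0.5600, 0.2373, 0.5549]
J₁: ẑ×o_n = [-0.2373, 0.5600, 0.0000], ω = ẑ
J2: z=[-0.8660, -0.5000, 0.0000] o=[0.0600, -0.1039, 0.5700] → [0.0075, -0.0130, -0.0455, -0.8660, -0.5000, 0.0000]
J3: z=[-0.8660, -0.5000, 0.0000] o=[0.1517, -0.3627, 0.5747] → [0.0099, -0.0171, -0.3155, -0.8660, -0.5000, 0.0000]
J4: z=[-0.2796, 0.4843, 0.8290] o=[-0.0763, 0.0322, 0.2672] → [-0.0307, 0.6079, -0.3655, -0.2796, 0.4843, 0.8290]
q̇ = J⁺·V = [-0.8300, -0.6710, -0.2260, 0.9560]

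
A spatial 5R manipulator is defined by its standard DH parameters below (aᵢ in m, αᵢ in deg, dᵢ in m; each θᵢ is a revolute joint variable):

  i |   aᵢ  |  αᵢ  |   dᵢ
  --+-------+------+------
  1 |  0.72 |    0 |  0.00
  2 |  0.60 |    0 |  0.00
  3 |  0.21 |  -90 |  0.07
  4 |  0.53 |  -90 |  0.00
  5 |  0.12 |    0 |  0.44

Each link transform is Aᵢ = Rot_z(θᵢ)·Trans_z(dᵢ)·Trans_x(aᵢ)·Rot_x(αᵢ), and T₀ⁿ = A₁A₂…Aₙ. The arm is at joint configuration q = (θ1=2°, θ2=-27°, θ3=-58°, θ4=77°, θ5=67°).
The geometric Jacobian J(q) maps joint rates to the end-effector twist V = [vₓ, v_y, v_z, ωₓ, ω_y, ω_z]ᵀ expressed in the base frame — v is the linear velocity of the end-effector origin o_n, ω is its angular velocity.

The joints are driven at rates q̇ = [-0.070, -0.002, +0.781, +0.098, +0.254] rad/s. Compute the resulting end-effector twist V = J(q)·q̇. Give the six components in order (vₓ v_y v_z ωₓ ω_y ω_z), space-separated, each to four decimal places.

o_n = [1.1429, -0.1536, -0.5911]
J₁: ẑ×o_n = [0.1536, 1.1429, -0.0000], ω = ẑ
J2: z=[0.0000, 0.0000, 1.0000] o=[0.7196, 0.0251, 0.0000] → [0.1787, 0.4233, -0.0000, 0.0000, 0.0000, 1.0000]
J3: z=[0.0000, 0.0000, 1.0000] o=[1.2633, -0.2284, 0.0000] → [-0.0748, -0.1205, 0.0000, 0.0000, 0.0000, 1.0000]
J4: z=[0.9925, 0.1219, 0.0000] o=[1.2889, -0.4369, 0.0700] → [-0.0806, 0.6562, 0.2990, 0.9925, 0.1219, 0.0000]
J5: z=[-0.1187, 0.9671, -0.2250] o=[1.3035, -0.5552, -0.4464] → [-0.0496, 0.0189, 0.1076, -0.1187, 0.9671, -0.2250]
V = J·q̇ = [-0.0900, -0.1058, 0.0566, 0.0671, 0.2576, 0.6519]

-0.0900 -0.1058 0.0566 0.0671 0.2576 0.6519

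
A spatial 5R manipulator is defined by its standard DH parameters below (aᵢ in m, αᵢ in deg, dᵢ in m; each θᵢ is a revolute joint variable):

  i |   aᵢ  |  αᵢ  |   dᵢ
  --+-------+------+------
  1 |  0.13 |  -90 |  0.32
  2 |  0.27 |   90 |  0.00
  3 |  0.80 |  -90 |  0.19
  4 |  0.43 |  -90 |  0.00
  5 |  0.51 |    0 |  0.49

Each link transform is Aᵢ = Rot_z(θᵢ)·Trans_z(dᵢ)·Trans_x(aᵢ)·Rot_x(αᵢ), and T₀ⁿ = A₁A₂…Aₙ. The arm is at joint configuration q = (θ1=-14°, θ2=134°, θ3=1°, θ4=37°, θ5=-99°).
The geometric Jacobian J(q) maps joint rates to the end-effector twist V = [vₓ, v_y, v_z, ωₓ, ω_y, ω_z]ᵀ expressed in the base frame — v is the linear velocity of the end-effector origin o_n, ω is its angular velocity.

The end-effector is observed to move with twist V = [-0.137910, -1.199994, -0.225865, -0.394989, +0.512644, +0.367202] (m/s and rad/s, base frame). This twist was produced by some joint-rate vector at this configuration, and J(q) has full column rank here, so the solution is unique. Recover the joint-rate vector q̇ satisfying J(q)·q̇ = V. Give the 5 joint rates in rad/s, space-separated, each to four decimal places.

0.4960 -0.2060 -0.8800 0.6000 -0.7570

o_n = [-0.7413, 0.7180, -0.1461]
J₁: ẑ×o_n = [-0.7180, -0.7413, 0.0000], ω = ẑ
J2: z=[0.2419, 0.9703, 0.0000] o=[0.1261, -0.0314, 0.3200] → [-0.4522, 0.1128, 1.0230, 0.2419, 0.9703, 0.0000]
J3: z=[0.6980, -0.1740, -0.6947] o=[-0.0558, 0.0139, 0.1258] → [0.5364, 0.6659, 0.3721, 0.6980, -0.1740, -0.6947]
J4: z=[0.2536, 0.9672, 0.0126] o=[-0.4590, 0.1288, -0.5816] → [0.4138, -0.1140, 0.4225, 0.2536, 0.9672, 0.0126]
J5: z=[-0.1544, 0.0277, 0.9876] o=[-0.8696, 0.2374, -0.6488] → [-0.4608, 0.2043, -0.0778, -0.1544, 0.0277, 0.9876]
q̇ = J⁺·V = [0.4960, -0.2060, -0.8800, 0.6000, -0.7570]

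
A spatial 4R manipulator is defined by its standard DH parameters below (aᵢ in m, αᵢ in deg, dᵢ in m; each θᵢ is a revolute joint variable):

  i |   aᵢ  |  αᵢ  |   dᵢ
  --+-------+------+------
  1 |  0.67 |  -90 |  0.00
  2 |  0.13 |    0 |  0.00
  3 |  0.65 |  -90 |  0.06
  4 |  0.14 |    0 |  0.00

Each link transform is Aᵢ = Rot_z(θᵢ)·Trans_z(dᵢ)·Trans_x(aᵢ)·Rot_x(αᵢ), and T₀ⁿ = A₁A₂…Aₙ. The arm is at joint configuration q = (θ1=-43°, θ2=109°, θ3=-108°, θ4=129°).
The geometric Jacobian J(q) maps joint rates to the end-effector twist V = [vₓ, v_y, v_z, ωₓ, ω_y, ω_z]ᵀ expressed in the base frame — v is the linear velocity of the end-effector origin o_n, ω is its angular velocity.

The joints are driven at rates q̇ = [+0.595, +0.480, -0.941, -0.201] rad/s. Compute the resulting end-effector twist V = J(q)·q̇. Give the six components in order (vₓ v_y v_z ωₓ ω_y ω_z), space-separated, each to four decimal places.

o_n = [0.8367, -0.8469, -0.1327]
J₁: ẑ×o_n = [0.8469, 0.8367, -0.0000], ω = ẑ
J2: z=[0.6820, 0.7314, 0.0000] o=[0.4900, -0.4569, 0.0000] → [-0.0971, 0.0905, -0.5195, 0.6820, 0.7314, 0.0000]
J3: z=[0.6820, 0.7314, 0.0000] o=[0.4591, -0.4281, -0.1229] → [-0.0072, 0.0067, -0.5618, 0.6820, 0.7314, 0.0000]
J4: z=[-0.0128, 0.0119, -0.9998] o=[0.9753, -0.8274, -0.1343] → [-0.0195, 0.1386, 0.0019, -0.0128, 0.0119, -0.9998]
V = J·q̇ = [0.4680, 0.5071, 0.2789, -0.3118, -0.3395, 0.7960]

0.4680 0.5071 0.2789 -0.3118 -0.3395 0.7960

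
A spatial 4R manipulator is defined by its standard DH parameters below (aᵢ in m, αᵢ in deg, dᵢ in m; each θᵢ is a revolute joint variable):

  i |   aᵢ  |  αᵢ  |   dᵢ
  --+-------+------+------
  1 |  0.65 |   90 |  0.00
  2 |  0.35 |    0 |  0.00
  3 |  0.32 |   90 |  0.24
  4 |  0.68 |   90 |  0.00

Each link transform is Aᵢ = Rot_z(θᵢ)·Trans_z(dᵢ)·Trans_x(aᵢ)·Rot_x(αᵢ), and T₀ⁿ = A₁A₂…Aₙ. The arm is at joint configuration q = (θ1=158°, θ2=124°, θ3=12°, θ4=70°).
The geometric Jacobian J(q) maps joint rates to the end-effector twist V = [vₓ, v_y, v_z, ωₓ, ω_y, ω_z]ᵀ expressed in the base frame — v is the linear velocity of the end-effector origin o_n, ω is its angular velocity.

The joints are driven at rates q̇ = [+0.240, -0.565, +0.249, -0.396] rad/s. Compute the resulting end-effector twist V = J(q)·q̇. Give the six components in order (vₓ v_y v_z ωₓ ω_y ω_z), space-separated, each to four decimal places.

-0.3309 0.0197 0.4120 0.1367 -0.3960 -0.0449

o_n = [0.2766, 0.8363, 0.6740]
J₁: ẑ×o_n = [-0.8363, 0.2766, 0.0000], ω = ẑ
J2: z=[0.3746, 0.9272, 0.0000] o=[-0.6027, 0.2435, 0.0000] → [0.6249, -0.2525, -0.5932, 0.3746, 0.9272, 0.0000]
J3: z=[0.3746, 0.9272, 0.0000] o=[-0.4212, 0.1702, 0.2902] → [0.3559, -0.1438, -0.3975, 0.3746, 0.9272, 0.0000]
J4: z=[-0.6441, 0.2602, 0.7193] o=[-0.1179, 0.3065, 0.5125] → [-0.3391, 0.3878, -0.4439, -0.6441, 0.2602, 0.7193]
V = J·q̇ = [-0.3309, 0.0197, 0.4120, 0.1367, -0.3960, -0.0449]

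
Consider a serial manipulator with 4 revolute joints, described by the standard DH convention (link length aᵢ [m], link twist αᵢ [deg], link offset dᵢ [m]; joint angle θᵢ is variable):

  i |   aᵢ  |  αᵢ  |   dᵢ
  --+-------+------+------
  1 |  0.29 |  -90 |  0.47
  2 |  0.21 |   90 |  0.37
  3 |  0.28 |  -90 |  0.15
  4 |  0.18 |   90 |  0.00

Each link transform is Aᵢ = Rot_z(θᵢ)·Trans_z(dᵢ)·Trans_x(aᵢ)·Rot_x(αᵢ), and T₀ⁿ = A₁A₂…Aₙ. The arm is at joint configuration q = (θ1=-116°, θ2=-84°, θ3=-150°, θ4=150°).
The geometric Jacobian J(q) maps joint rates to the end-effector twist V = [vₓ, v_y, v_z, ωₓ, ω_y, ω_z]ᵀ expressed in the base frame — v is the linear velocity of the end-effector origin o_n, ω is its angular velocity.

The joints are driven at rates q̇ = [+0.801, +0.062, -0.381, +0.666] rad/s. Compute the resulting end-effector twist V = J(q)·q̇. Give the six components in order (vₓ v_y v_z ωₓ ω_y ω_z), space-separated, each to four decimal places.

o_n = [0.1711, -0.3516, 0.5782]
J₁: ẑ×o_n = [0.3516, 0.1711, -0.0000], ω = ẑ
J2: z=[0.8988, -0.4384, 0.0000] o=[-0.1271, -0.2607, 0.4700] → [-0.0474, -0.0973, 0.0490, 0.8988, -0.4384, 0.0000]
J3: z=[0.4360, 0.8939, 0.1045] o=[0.1958, -0.4426, 0.6788] → [-0.0995, 0.0413, 0.0617, 0.4360, 0.8939, 0.1045]
J4: z=[-0.8013, 0.3327, 0.4973] o=[0.1465, -0.2243, 0.4534] → [0.1048, 0.1123, 0.0938, -0.8013, 0.3327, 0.4973]
V = J·q̇ = [0.3864, 0.1901, 0.0420, -0.6440, -0.1462, 1.0924]

0.3864 0.1901 0.0420 -0.6440 -0.1462 1.0924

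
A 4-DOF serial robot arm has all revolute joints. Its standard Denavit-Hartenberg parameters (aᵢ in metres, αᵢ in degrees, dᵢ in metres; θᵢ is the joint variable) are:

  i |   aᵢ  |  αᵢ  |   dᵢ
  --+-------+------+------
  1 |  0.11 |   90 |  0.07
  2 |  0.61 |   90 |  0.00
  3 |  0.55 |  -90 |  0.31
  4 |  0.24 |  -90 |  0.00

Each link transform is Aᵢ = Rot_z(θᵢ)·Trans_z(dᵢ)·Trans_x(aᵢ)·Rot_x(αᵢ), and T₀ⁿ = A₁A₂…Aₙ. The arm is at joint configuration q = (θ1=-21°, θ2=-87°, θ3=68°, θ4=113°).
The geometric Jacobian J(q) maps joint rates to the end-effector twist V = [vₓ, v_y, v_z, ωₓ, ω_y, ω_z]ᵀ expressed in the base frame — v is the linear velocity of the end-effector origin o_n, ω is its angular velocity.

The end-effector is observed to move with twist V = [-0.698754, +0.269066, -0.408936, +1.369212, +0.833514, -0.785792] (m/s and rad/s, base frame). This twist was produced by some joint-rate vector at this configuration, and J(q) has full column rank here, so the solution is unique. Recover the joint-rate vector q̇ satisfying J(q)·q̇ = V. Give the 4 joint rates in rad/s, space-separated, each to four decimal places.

o_n = [-0.0938, -0.4171, -0.7145]
J₁: ẑ×o_n = [0.4171, -0.0938, 0.0000], ω = ẑ
J2: z=[-0.3584, -0.9336, 0.0000] o=[0.1027, -0.0394, 0.0700] → [0.7324, -0.2811, -0.0481, -0.3584, -0.9336, 0.0000]
J3: z=[-0.9323, 0.3579, -0.0523] o=[0.1325, -0.0509, -0.5392] → [-0.0819, -0.1516, 0.4224, -0.9323, 0.3579, -0.0523]
J4: z=[-0.1795, -0.3323, 0.9259] o=[-0.3292, -0.4199, -0.7611] → [-0.0181, 0.2263, 0.0777, -0.1795, -0.3323, 0.9259]
q̇ = J⁺·V = [-0.1510, -0.9920, -0.9450, -0.7390]

-0.1510 -0.9920 -0.9450 -0.7390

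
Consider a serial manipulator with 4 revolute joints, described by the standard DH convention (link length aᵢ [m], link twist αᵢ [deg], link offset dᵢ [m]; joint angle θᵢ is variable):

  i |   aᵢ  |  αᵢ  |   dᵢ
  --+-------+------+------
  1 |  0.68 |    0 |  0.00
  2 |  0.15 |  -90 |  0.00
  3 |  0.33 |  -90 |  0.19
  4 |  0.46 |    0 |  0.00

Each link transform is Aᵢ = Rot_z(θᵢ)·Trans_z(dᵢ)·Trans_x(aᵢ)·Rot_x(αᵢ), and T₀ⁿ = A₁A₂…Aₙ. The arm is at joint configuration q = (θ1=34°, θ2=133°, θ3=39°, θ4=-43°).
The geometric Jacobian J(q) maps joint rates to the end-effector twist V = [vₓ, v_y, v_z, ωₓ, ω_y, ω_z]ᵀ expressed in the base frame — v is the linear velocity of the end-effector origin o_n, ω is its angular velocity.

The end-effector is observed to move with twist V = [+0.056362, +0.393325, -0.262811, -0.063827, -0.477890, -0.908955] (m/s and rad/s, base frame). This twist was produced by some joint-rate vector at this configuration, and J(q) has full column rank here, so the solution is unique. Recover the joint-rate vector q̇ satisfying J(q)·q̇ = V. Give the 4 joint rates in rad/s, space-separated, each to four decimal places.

-0.4270 -0.4260 0.4800 0.0720

o_n = [-0.2004, 0.0397, -0.4194]
J₁: ẑ×o_n = [-0.0397, -0.2004, 0.0000], ω = ẑ
J2: z=[0.0000, 0.0000, 1.0000] o=[0.5637, 0.3803, 0.0000] → [0.3406, -0.7641, 0.0000, 0.0000, 0.0000, 1.0000]
J3: z=[-0.2250, -0.9744, 0.0000] o=[0.4176, 0.4140, 0.0000] → [0.4086, -0.0943, -0.5179, -0.2250, -0.9744, 0.0000]
J4: z=[0.6132, -0.1416, -0.7771] o=[0.1250, 0.2866, -0.2077] → [-0.1619, 0.3826, -0.1974, 0.6132, -0.1416, -0.7771]
q̇ = J⁺·V = [-0.4270, -0.4260, 0.4800, 0.0720]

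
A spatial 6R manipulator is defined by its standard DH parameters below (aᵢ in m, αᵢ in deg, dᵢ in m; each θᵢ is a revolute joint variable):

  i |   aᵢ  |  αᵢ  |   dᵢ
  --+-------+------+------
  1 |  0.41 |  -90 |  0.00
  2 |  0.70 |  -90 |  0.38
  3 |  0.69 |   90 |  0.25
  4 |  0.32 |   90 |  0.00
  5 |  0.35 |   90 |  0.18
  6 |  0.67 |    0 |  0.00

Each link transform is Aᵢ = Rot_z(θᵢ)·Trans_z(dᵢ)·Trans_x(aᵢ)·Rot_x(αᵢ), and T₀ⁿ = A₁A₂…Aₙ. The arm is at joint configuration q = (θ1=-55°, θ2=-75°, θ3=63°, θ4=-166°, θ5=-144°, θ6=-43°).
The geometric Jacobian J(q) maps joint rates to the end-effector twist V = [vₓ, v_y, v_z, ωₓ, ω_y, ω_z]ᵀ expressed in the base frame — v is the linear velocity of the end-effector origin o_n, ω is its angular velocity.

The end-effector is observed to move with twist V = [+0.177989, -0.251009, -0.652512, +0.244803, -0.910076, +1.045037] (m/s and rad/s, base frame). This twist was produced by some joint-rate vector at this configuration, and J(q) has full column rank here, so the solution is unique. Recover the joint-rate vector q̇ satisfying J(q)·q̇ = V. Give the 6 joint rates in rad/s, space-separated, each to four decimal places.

o_n = [-0.2934, -1.0272, 0.7185]
J₁: ẑ×o_n = [1.0272, -0.2934, 0.0000], ω = ẑ
J2: z=[0.8192, 0.5736, 0.0000] o=[0.2352, -0.3359, 0.0000] → [0.4121, -0.5886, -0.2632, 0.8192, 0.5736, 0.0000]
J3: z=[0.5540, -0.7912, -0.2588] o=[0.6504, -0.2663, 0.6761] → [-0.2305, 0.2208, -1.1683, 0.5540, -0.7912, -0.2588]
J4: z=[0.5042, 0.0715, 0.8606] o=[0.3318, -0.8832, 0.9140] → [0.1100, -0.4394, -0.0280, 0.5042, 0.0715, 0.8606]
J5: z=[0.6978, -0.6208, -0.3572] o=[0.4946, -0.6333, 0.7979] → [-0.0914, 0.3369, -0.7640, 0.6978, -0.6208, -0.3572]
J6: z=[0.1088, -0.4010, 0.9096] o=[0.3724, -0.9808, 0.6593] → [0.0185, -0.6120, -0.2720, 0.1088, -0.4010, 0.9096]
q̇ = J⁺·V = [0.3810, -0.3940, 0.2510, 0.2230, 0.3400, 0.7240]

0.3810 -0.3940 0.2510 0.2230 0.3400 0.7240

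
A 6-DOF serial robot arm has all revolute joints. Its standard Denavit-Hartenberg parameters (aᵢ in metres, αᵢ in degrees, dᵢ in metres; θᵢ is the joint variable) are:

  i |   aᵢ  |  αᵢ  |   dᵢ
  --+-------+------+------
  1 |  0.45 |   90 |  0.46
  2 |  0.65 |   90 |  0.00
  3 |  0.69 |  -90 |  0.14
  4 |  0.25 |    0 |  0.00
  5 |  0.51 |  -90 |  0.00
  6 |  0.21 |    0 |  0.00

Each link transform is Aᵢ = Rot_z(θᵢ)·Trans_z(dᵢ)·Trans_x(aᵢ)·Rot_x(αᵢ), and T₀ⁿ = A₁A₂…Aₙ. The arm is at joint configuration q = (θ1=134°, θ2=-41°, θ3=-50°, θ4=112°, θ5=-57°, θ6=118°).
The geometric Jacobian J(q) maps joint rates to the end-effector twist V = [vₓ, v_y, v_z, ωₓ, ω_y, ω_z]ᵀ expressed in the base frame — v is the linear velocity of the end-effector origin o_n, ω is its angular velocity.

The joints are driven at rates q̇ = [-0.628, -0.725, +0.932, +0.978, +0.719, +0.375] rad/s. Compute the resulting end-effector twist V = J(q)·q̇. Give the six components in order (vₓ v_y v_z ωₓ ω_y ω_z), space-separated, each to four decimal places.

1.0632 1.7579 -0.7122 0.1811 0.6778 -1.8924

o_n = [-1.5992, 0.5666, 0.0994]
J₁: ẑ×o_n = [-0.5666, -1.5992, 0.0000], ω = ẑ
J2: z=[0.7193, 0.6947, 0.0000] o=[-0.3126, 0.3237, 0.4600] → [-0.2505, 0.2594, 1.0685, 0.7193, 0.6947, 0.0000]
J3: z=[0.4557, -0.4719, -0.7547] o=[-0.6534, 0.6766, 0.0336] → [-0.1141, 0.6838, -0.4965, 0.4557, -0.4719, -0.7547]
J4: z=[0.0608, 0.8624, -0.5026] o=[-1.2023, 0.4841, -0.3631] → [0.4403, 0.1714, 0.3473, 0.0608, 0.8624, -0.5026]
J5: z=[0.0608, 0.8624, -0.5026] o=[-1.2248, 0.6107, -0.1486] → [0.1917, 0.1731, 0.3202, 0.0608, 0.8624, -0.5026]
J6: z=[0.4660, 0.4207, 0.7783] o=[-1.6749, 0.7542, 0.0433] → [0.1697, 0.0328, -0.1193, 0.4660, 0.4207, 0.7783]
V = J·q̇ = [1.0632, 1.7579, -0.7122, 0.1811, 0.6778, -1.8924]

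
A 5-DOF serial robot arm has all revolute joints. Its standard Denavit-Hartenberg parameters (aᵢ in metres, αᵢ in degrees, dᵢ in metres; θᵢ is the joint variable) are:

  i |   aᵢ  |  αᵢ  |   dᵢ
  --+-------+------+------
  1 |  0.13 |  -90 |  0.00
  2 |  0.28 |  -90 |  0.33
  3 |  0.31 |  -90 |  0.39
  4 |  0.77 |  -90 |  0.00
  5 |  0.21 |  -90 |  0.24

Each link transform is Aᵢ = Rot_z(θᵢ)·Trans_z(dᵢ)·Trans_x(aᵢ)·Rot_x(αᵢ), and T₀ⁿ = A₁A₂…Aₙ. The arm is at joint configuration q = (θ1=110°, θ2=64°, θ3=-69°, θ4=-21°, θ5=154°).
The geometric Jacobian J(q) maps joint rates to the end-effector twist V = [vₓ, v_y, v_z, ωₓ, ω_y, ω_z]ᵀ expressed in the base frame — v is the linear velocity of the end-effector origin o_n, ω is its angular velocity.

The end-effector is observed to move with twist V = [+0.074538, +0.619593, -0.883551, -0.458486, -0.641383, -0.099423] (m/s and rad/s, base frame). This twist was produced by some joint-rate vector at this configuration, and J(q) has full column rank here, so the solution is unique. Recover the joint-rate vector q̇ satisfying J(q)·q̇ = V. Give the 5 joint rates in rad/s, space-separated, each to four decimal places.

o_n = [-1.1735, -0.3993, -0.6408]
J₁: ẑ×o_n = [0.3993, -1.1735, 0.0000], ω = ẑ
J2: z=[-0.9397, -0.3420, 0.0000] o=[-0.0445, 0.1222, 0.0000] → [0.2192, -0.6022, 0.1038, -0.9397, -0.3420, 0.0000]
J3: z=[0.3074, -0.8446, -0.4384] o=[-0.3965, 0.1246, -0.2517] → [0.0990, 0.4602, -0.8173, 0.3074, -0.8446, -0.4384]
J4: z=[0.1968, 0.5071, -0.8391] o=[-0.5653, -0.2580, -0.5225] → [-0.1786, 0.5337, 0.2807, 0.1968, 0.5071, -0.8391]
J5: z=[-0.6206, 0.7270, 0.2938] o=[-1.1497, -0.6144, -0.8750] → [0.1070, 0.1383, -0.1162, -0.6206, 0.7270, 0.2938]
q̇ = J⁺·V = [-0.6020, 0.1680, 0.7490, -0.7770, 0.6090]

-0.6020 0.1680 0.7490 -0.7770 0.6090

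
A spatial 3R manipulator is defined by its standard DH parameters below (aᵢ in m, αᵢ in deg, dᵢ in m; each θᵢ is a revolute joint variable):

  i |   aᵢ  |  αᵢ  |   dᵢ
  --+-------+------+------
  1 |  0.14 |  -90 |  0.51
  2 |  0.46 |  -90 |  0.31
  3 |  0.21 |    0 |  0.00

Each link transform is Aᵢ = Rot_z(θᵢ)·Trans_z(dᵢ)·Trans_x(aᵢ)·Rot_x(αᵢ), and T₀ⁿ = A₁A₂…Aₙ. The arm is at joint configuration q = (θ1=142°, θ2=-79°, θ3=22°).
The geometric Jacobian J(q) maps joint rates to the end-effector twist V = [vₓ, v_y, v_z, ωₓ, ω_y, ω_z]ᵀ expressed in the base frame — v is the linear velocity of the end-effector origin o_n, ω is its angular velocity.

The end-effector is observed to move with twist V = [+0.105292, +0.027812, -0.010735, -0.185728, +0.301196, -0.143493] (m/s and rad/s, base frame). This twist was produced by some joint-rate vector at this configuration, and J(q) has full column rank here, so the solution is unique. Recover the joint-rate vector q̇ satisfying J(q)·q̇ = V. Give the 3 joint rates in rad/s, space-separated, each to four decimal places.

-0.0790 -0.1230 0.3380

o_n = [-0.3512, -0.0192, 1.1527]
J₁: ẑ×o_n = [0.0192, -0.3512, 0.0000], ω = ẑ
J2: z=[-0.6157, -0.7880, 0.0000] o=[-0.1103, 0.0862, 0.5100] → [-0.5064, 0.3957, -0.1249, -0.6157, -0.7880, 0.0000]
J3: z=[-0.7735, 0.6044, -0.1908] o=[-0.3703, -0.1041, 0.9615] → [0.1317, 0.1442, -0.0772, -0.7735, 0.6044, -0.1908]
q̇ = J⁺·V = [-0.0790, -0.1230, 0.3380]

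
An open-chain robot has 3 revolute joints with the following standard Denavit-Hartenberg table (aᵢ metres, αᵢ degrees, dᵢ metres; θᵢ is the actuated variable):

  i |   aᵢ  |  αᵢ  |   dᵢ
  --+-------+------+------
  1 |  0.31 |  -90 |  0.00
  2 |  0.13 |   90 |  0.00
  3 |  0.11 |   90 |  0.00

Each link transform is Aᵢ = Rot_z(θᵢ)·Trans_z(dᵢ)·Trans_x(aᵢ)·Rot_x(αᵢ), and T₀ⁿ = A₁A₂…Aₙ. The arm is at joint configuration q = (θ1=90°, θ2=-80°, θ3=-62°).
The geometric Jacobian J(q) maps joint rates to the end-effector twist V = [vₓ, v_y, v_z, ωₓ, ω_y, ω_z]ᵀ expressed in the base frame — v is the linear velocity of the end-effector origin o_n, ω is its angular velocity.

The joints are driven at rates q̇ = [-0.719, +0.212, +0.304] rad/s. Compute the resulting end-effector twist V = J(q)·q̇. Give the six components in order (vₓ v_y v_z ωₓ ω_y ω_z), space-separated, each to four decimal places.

o_n = [0.0971, 0.3415, 0.1789]
J₁: ẑ×o_n = [-0.3415, 0.0971, 0.0000], ω = ẑ
J2: z=[-1.0000, 0.0000, 0.0000] o=[0.0000, 0.3100, 0.0000] → [0.0000, 0.1789, -0.0315, -1.0000, 0.0000, 0.0000]
J3: z=[-0.0000, -0.9848, 0.1736] o=[0.0000, 0.3326, 0.1280] → [-0.0516, 0.0169, 0.0956, -0.0000, -0.9848, 0.1736]
V = J·q̇ = [0.2299, -0.0268, 0.0224, -0.2120, -0.2994, -0.6662]

0.2299 -0.0268 0.0224 -0.2120 -0.2994 -0.6662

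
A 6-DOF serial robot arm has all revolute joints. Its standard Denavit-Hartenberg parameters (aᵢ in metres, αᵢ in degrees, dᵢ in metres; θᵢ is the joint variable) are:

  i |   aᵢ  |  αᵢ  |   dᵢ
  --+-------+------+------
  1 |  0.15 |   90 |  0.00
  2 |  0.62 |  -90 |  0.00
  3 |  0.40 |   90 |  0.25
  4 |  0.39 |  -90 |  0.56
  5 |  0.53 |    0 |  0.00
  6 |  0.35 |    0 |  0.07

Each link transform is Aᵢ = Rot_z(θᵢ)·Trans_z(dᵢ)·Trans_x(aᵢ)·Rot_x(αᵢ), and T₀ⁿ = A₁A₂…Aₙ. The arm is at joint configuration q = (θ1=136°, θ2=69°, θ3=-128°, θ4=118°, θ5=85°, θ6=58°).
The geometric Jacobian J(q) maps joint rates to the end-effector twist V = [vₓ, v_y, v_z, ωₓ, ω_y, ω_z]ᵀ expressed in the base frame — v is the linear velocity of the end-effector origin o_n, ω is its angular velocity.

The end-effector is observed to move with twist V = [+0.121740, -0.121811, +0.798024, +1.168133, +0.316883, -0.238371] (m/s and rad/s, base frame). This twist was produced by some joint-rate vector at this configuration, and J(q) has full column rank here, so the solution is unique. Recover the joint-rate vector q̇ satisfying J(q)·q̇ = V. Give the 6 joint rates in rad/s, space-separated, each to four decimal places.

o_n = [0.1980, 0.2516, 0.6855]
J₁: ẑ×o_n = [-0.2516, 0.1980, 0.0000], ω = ẑ
J2: z=[0.6947, 0.7193, 0.0000] o=[-0.1079, 0.1042, 0.0000] → [0.4931, -0.4762, -0.1176, 0.6947, 0.7193, 0.0000]
J3: z=[0.6716, -0.6485, 0.3584] o=[-0.2677, 0.2585, 0.5788] → [-0.0667, 0.0952, 0.2974, 0.6716, -0.6485, 0.3584]
J4: z=[-0.2245, -0.6390, -0.7357] o=[0.1826, 0.2618, 0.4385] → [-0.1654, 0.0442, 0.0121, -0.2245, -0.6390, -0.7357]
J5: z=[-0.9387, -0.0607, 0.3392] o=[0.1588, -0.3951, 0.2552] → [-0.2455, 0.4172, -0.6047, -0.9387, -0.0607, 0.3392]
J6: z=[-0.9387, -0.0607, 0.3392] o=[0.2895, -0.0931, 0.6707] → [-0.1178, -0.0171, -0.3291, -0.9387, -0.0607, 0.3392]
q̇ = J⁺·V = [0.1820, -0.5790, -0.4510, -0.5120, -0.9210, -0.9520]

0.1820 -0.5790 -0.4510 -0.5120 -0.9210 -0.9520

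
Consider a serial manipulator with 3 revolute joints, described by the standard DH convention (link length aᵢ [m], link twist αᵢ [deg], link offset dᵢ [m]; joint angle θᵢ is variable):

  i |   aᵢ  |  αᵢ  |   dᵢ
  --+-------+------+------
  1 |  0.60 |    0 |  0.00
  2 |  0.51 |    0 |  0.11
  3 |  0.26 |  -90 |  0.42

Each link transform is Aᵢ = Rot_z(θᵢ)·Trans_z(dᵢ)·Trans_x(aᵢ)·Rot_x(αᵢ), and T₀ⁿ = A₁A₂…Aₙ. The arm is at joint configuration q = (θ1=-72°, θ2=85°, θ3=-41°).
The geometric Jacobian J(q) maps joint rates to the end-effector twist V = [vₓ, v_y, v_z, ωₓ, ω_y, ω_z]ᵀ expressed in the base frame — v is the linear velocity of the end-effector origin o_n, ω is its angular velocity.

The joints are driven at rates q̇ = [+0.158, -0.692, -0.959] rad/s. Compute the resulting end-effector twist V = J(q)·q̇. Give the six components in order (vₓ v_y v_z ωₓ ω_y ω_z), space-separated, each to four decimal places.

o_n = [0.9119, -0.5780, 0.5300]
J₁: ẑ×o_n = [0.5780, 0.9119, -0.0000], ω = ẑ
J2: z=[0.0000, 0.0000, 1.0000] o=[0.1854, -0.5706, 0.0000] → [0.0073, 0.7265, -0.0000, 0.0000, 0.0000, 1.0000]
J3: z=[0.0000, 0.0000, 1.0000] o=[0.6823, -0.4559, 0.1100] → [0.1221, 0.2296, -0.0000, 0.0000, 0.0000, 1.0000]
V = J·q̇ = [-0.0308, -0.5788, 0.0000, 0.0000, 0.0000, -1.4930]

-0.0308 -0.5788 0.0000 0.0000 0.0000 -1.4930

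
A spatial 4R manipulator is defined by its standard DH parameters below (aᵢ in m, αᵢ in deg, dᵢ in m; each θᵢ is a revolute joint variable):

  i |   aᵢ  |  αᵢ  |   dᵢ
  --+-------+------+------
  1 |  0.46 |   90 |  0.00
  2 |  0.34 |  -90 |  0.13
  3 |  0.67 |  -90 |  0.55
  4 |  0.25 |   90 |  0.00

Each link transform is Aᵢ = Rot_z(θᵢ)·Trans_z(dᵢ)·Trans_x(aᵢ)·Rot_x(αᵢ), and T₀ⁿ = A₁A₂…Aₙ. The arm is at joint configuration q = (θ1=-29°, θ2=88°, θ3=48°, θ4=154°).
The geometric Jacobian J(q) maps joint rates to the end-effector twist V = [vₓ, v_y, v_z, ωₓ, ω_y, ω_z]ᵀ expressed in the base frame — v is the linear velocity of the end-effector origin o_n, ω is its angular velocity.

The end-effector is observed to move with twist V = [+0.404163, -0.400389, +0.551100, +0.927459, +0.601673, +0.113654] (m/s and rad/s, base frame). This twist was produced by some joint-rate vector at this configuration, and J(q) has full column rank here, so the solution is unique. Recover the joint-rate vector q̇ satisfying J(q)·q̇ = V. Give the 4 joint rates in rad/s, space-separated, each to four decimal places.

0.1950 -0.9190 -0.5220 0.0850

o_n = [0.1343, 0.1553, 0.6529]
J₁: ẑ×o_n = [-0.1553, 0.1343, 0.0000], ω = ẑ
J2: z=[-0.4848, -0.8746, 0.0000] o=[0.4023, -0.2230, 0.0000] → [-0.5711, 0.3166, -0.4179, -0.4848, -0.8746, 0.0000]
J3: z=[-0.8741, 0.4845, 0.0349] o=[0.3497, -0.3425, 0.3398] → [0.1344, 0.2662, -0.3307, -0.8741, 0.4845, 0.0349]
J4: z=[0.3017, 0.5978, -0.7427] o=[0.1240, 0.3519, 0.8070] → [-0.2381, 0.0389, -0.0654, 0.3017, 0.5978, -0.7427]
q̇ = J⁺·V = [0.1950, -0.9190, -0.5220, 0.0850]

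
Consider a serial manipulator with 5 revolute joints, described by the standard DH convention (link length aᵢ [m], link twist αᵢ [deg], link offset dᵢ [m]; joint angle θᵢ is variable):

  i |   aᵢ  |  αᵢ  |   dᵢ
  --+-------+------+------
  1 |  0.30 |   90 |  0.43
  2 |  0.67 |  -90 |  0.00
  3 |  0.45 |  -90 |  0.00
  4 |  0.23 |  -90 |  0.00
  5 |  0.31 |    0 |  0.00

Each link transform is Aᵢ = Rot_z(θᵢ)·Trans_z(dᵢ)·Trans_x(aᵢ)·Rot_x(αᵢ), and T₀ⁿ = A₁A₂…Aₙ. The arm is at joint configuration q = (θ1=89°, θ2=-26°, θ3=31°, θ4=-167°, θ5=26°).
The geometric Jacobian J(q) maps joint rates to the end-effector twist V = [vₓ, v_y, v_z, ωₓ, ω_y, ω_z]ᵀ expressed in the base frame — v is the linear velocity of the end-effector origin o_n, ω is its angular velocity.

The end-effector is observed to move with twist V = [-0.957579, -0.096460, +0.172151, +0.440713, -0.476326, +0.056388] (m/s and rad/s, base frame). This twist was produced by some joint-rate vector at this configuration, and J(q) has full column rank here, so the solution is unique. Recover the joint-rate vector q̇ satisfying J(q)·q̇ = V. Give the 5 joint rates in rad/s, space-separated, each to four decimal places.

0.8160 0.1720 0.0570 -0.1920 -0.9700

o_n = [0.1570, 0.9775, 0.2256]
J₁: ẑ×o_n = [-0.9775, 0.1570, 0.0000], ω = ẑ
J2: z=[0.9998, -0.0175, 0.0000] o=[0.0052, 0.3000, 0.4300] → [0.0036, 0.2044, 0.6801, 0.9998, -0.0175, 0.0000]
J3: z=[0.0077, 0.4383, 0.8988] o=[0.0157, 0.9021, 0.1363] → [-0.0287, 0.1263, -0.0614, 0.0077, 0.4383, 0.8988]
J4: z=[-0.8651, -0.4479, 0.2258] o=[-0.2099, 1.2527, -0.0328] → [-0.0536, 0.3064, 0.4024, -0.8651, -0.4479, 0.2258]
J5: z=[-0.1054, 0.6024, 0.7912] o=[-0.0971, 1.1008, 0.0979] → [0.1744, 0.2146, -0.1401, -0.1054, 0.6024, 0.7912]
q̇ = J⁺·V = [0.8160, 0.1720, 0.0570, -0.1920, -0.9700]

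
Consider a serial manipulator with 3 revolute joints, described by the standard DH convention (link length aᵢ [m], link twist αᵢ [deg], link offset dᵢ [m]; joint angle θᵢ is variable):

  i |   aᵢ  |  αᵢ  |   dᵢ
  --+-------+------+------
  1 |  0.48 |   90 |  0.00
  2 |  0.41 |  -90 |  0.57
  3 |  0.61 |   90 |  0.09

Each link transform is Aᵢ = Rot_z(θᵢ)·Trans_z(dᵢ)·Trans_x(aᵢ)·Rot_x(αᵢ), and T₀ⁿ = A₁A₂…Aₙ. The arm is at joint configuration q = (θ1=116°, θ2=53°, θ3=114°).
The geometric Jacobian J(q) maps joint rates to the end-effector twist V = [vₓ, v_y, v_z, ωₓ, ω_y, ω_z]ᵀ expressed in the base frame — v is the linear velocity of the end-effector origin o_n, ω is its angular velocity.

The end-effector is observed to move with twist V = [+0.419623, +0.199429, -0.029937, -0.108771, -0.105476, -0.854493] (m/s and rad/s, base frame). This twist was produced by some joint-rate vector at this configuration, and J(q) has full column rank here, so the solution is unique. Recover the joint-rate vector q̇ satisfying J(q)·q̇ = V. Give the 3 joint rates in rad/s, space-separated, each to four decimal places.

o_n = [-0.2102, 0.4600, 0.1835]
J₁: ẑ×o_n = [-0.4600, -0.2102, 0.0000], ω = ẑ
J2: z=[0.8988, 0.4384, 0.0000] o=[-0.2104, 0.4314, 0.0000] → [0.0804, -0.1649, 0.0256, 0.8988, 0.4384, 0.0000]
J3: z=[0.3501, -0.7178, 0.6018] o=[0.1937, 0.9031, 0.3274] → [0.3700, -0.1927, -0.4450, 0.3501, -0.7178, 0.6018]
q̇ = J⁺·V = [-0.8900, -0.1440, 0.0590]

-0.8900 -0.1440 0.0590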